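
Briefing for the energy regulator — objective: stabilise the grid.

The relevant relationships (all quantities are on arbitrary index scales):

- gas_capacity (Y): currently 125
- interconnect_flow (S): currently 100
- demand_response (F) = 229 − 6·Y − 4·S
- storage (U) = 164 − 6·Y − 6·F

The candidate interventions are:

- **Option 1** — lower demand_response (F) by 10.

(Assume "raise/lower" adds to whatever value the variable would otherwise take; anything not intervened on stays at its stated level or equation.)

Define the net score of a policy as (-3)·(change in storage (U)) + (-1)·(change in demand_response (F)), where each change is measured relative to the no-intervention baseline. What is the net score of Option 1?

-170

Baseline:
  Y = 125
  S = 100
  F = 229 − 6·125 − 4·100 = -921
  U = 164 − 6·125 − 6·(-921) = 4940
Option 1 (F − 10):
  Y = 125
  S = 100
  F = 229 − 6·125 − 4·100 (−10 from intervention) = -931
  U = 164 − 6·125 − 6·(-931) = 5000
ΔU = 5000 − 4940 = 60; ΔF = -931 − (-921) = -10
Score = (-3)·60 + (-1)·(-10) = -170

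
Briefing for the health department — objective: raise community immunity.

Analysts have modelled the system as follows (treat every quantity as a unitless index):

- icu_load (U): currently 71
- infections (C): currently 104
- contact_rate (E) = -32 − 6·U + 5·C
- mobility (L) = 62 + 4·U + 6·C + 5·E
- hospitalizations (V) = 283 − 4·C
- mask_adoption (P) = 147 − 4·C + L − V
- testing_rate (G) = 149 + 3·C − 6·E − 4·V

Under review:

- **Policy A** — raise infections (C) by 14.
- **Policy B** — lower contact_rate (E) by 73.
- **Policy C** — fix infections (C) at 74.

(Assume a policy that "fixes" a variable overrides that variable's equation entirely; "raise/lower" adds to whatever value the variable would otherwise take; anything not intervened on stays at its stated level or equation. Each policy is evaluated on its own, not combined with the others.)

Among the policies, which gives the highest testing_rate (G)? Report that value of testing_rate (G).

1059

Policy A (C + 14):
  U = 71
  C = 104 + 14 = 118
  E = -32 − 6·71 + 5·118 = 132
  V = 283 − 4·118 = -189
  G = 149 + 3·118 − 6·132 − 4·(-189) = 467
Policy B (E − 73):
  U = 71
  C = 104
  E = -32 − 6·71 + 5·104 (−73 from intervention) = -11
  V = 283 − 4·104 = -133
  G = 149 + 3·104 − 6·(-11) − 4·(-133) = 1059
Policy C (C := 74):
  U = 71
  C = 74
  E = -32 − 6·71 + 5·74 = -88
  V = 283 − 4·74 = -13
  G = 149 + 3·74 − 6·(-88) − 4·(-13) = 951
Comparing — Policy A: G=467, Policy B: G=1059, Policy C: G=951. Highest is 1059 (Policy B).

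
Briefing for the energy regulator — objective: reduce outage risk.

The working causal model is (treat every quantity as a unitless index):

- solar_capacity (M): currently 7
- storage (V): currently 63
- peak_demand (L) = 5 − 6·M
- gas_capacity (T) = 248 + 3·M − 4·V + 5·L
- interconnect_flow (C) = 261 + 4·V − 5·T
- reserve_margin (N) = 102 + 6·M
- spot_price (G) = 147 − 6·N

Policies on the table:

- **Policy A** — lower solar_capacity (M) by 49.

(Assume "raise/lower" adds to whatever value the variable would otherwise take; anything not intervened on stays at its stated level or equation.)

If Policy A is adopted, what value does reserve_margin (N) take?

-150

Policy A (M − 49):
  M = 7 − 49 = -42
  N = 102 + 6·(-42) = -150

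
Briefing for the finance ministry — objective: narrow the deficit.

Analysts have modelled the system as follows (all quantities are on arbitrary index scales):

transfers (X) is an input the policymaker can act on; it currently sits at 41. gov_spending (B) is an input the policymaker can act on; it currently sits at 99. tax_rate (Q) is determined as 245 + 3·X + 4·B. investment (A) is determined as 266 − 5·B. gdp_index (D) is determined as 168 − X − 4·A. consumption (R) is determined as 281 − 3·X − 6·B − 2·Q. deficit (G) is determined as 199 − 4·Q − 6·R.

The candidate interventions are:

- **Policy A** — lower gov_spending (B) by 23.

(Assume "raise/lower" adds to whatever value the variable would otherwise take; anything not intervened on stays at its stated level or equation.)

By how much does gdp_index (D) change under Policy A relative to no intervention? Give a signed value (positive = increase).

Baseline:
  X = 41
  B = 99
  A = 266 − 5·99 = -229
  D = 168 − 41 − 4·(-229) = 1043
Policy A (B − 23):
  X = 41
  B = 99 − 23 = 76
  A = 266 − 5·76 = -114
  D = 168 − 41 − 4·(-114) = 583
Change in D: 583 − 1043 = -460

-460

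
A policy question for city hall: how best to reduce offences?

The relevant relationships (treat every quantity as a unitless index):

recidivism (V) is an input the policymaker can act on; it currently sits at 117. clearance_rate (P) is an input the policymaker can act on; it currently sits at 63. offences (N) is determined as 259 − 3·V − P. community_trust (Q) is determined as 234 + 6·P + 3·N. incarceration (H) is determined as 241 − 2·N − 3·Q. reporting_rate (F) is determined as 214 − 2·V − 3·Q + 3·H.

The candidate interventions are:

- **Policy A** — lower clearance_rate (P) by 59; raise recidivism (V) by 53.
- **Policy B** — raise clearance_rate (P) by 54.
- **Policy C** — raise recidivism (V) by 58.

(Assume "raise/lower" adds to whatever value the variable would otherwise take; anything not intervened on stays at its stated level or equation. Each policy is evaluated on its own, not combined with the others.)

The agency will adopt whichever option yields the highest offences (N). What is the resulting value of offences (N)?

Policy A (P − 59, V + 53):
  V = 117 + 53 = 170
  P = 63 − 59 = 4
  N = 259 − 3·170 − 4 = -255
Policy B (P + 54):
  V = 117
  P = 63 + 54 = 117
  N = 259 − 3·117 − 117 = -209
Policy C (V + 58):
  V = 117 + 58 = 175
  P = 63
  N = 259 − 3·175 − 63 = -329
Comparing — Policy A: N=-255, Policy B: N=-209, Policy C: N=-329. Highest is -209 (Policy B).

-209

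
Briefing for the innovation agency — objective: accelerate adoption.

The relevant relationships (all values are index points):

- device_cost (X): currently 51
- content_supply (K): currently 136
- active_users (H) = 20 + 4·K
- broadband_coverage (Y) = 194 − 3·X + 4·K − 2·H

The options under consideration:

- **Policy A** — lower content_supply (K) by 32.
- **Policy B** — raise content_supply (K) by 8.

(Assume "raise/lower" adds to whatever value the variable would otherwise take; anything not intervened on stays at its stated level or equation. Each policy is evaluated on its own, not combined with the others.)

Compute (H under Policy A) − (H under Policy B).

-160

Policy A (K − 32):
  K = 136 − 32 = 104
  H = 20 + 4·104 = 436
Policy B (K + 8):
  K = 136 + 8 = 144
  H = 20 + 4·144 = 596
H: 436 − 596 = -160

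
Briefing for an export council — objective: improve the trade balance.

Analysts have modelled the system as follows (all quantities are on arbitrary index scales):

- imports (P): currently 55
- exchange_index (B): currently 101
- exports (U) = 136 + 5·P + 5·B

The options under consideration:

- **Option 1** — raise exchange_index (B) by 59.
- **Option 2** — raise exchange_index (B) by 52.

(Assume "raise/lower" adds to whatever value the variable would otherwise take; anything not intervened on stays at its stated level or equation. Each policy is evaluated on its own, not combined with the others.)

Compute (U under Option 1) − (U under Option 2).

35

Option 1 (B + 59):
  P = 55
  B = 101 + 59 = 160
  U = 136 + 5·55 + 5·160 = 1211
Option 2 (B + 52):
  P = 55
  B = 101 + 52 = 153
  U = 136 + 5·55 + 5·153 = 1176
U: 1211 − 1176 = 35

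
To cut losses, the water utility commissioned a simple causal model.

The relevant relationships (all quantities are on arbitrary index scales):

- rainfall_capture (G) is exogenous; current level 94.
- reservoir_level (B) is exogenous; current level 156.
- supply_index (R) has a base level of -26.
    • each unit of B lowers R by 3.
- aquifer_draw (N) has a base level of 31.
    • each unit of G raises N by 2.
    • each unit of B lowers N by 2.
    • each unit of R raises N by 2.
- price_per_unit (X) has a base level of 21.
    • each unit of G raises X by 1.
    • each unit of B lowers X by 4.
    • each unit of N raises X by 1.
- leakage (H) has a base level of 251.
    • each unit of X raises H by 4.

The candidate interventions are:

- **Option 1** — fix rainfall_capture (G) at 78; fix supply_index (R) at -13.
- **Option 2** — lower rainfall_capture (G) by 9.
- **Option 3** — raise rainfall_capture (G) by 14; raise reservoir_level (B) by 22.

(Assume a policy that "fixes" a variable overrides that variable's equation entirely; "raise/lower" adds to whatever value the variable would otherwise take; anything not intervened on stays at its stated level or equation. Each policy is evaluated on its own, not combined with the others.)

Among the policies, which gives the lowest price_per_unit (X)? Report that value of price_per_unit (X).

Option 1 (G := 78, R := -13):
  G = 78
  B = 156
  R = -13
  N = 31 + 2·78 − 2·156 + 2·(-13) = -151
  X = 21 + 78 − 4·156 + (-151) = -676
Option 2 (G − 9):
  G = 94 − 9 = 85
  B = 156
  R = -26 − 3·156 = -494
  N = 31 + 2·85 − 2·156 + 2·(-494) = -1099
  X = 21 + 85 − 4·156 + (-1099) = -1617
Option 3 (G + 14, B + 22):
  G = 94 + 14 = 108
  B = 156 + 22 = 178
  R = -26 − 3·178 = -560
  N = 31 + 2·108 − 2·178 + 2·(-560) = -1229
  X = 21 + 108 − 4·178 + (-1229) = -1812
Comparing — Option 1: X=-676, Option 2: X=-1617, Option 3: X=-1812. Lowest is -1812 (Option 3).

-1812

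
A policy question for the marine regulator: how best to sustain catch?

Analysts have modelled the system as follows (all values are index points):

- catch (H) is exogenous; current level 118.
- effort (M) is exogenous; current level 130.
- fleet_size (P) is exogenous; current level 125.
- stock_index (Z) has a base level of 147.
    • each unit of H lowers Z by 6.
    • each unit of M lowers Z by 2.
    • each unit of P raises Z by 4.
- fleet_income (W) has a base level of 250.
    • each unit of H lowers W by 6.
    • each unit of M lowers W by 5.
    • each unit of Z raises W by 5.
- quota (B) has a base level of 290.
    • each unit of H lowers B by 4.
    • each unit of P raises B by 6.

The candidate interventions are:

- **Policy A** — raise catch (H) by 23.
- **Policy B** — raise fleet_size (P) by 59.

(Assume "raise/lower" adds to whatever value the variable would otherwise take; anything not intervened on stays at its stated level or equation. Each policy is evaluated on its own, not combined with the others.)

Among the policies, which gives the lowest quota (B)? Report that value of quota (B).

Policy A (H + 23):
  H = 118 + 23 = 141
  P = 125
  B = 290 − 4·141 + 6·125 = 476
Policy B (P + 59):
  H = 118
  P = 125 + 59 = 184
  B = 290 − 4·118 + 6·184 = 922
Comparing — Policy A: B=476, Policy B: B=922. Lowest is 476 (Policy A).

476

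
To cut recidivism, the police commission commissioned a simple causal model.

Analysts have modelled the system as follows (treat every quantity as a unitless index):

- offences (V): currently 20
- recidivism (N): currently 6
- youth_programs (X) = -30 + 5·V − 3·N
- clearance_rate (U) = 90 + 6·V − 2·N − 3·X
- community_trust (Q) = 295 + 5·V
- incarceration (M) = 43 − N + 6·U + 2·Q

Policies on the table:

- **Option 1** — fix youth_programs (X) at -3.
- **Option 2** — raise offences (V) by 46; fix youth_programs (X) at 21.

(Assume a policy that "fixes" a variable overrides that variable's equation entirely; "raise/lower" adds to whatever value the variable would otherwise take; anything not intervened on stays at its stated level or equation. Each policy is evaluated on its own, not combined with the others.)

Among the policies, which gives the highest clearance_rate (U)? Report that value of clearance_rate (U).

411

Option 1 (X := -3):
  V = 20
  N = 6
  X = -3
  U = 90 + 6·20 − 2·6 − 3·(-3) = 207
Option 2 (V + 46, X := 21):
  V = 20 + 46 = 66
  N = 6
  X = 21
  U = 90 + 6·66 − 2·6 − 3·21 = 411
Comparing — Option 1: U=207, Option 2: U=411. Highest is 411 (Option 2).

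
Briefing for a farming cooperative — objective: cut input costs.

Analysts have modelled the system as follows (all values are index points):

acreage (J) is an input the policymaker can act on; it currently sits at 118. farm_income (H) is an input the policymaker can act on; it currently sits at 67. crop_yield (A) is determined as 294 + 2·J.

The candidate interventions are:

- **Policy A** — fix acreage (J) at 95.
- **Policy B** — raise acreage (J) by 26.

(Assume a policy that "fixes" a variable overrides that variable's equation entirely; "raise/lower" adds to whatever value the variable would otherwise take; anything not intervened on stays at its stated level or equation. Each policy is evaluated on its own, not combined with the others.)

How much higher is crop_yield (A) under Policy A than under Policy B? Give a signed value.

Policy A (J := 95):
  J = 95
  A = 294 + 2·95 = 484
Policy B (J + 26):
  J = 118 + 26 = 144
  A = 294 + 2·144 = 582
A: 484 − 582 = -98

-98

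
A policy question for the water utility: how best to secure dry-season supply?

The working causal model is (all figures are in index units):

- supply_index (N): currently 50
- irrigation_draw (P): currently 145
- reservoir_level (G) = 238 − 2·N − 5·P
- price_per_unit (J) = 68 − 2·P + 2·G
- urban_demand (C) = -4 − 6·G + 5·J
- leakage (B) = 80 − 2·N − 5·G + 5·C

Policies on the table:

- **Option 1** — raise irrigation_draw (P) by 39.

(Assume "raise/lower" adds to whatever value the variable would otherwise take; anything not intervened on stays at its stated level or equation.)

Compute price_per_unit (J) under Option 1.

-1864

Option 1 (P + 39):
  N = 50
  P = 145 + 39 = 184
  G = 238 − 2·50 − 5·184 = -782
  J = 68 − 2·184 + 2·(-782) = -1864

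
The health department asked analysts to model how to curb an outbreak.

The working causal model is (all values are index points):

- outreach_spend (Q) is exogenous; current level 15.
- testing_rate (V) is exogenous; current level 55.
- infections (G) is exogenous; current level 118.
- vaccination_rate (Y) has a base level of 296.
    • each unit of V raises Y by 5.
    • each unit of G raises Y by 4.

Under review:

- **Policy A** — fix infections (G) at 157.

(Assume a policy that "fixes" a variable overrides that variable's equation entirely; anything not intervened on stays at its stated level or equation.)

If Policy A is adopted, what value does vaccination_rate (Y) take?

1199

Policy A (G := 157):
  V = 55
  G = 157
  Y = 296 + 5·55 + 4·157 = 1199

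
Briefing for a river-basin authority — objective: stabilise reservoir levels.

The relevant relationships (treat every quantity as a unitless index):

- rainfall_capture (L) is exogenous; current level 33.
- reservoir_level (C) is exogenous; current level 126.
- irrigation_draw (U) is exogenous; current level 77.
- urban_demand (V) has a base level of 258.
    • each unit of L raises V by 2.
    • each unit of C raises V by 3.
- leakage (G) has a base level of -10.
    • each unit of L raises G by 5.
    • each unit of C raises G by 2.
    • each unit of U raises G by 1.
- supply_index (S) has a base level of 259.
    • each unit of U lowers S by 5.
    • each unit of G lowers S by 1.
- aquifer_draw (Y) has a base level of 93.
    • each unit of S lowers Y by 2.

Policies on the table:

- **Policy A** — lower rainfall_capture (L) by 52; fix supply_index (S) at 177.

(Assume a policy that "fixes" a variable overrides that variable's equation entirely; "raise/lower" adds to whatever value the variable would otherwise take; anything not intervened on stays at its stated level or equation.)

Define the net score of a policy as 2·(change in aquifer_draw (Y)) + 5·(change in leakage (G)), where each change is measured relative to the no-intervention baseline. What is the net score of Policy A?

-4448

Baseline:
  L = 33
  C = 126
  U = 77
  G = -10 + 5·33 + 2·126 + 77 = 484
  S = 259 − 5·77 − 484 = -610
  Y = 93 − 2·(-610) = 1313
Policy A (L − 52, S := 177):
  L = 33 − 52 = -19
  C = 126
  U = 77
  G = -10 + 5·(-19) + 2·126 + 77 = 224
  S = 177
  Y = 93 − 2·177 = -261
ΔY = -261 − 1313 = -1574; ΔG = 224 − 484 = -260
Score = 2·(-1574) + 5·(-260) = -4448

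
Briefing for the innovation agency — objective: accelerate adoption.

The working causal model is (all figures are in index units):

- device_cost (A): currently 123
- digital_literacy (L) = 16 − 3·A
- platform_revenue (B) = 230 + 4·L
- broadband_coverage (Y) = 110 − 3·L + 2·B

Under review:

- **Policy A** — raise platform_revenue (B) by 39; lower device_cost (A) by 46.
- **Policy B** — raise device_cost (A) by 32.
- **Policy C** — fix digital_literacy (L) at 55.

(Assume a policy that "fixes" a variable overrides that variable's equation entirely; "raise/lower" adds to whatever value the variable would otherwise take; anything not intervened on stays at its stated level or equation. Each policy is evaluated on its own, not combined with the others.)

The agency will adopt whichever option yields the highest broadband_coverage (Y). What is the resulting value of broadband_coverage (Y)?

845

Policy A (B + 39, A − 46):
  A = 123 − 46 = 77
  L = 16 − 3·77 = -215
  B = 230 + 4·(-215) (+39 from intervention) = -591
  Y = 110 − 3·(-215) + 2·(-591) = -427
Policy B (A + 32):
  A = 123 + 32 = 155
  L = 16 − 3·155 = -449
  B = 230 + 4·(-449) = -1566
  Y = 110 − 3·(-449) + 2·(-1566) = -1675
Policy C (L := 55):
  A = 123
  L = 55
  B = 230 + 4·55 = 450
  Y = 110 − 3·55 + 2·450 = 845
Comparing — Policy A: Y=-427, Policy B: Y=-1675, Policy C: Y=845. Highest is 845 (Policy C).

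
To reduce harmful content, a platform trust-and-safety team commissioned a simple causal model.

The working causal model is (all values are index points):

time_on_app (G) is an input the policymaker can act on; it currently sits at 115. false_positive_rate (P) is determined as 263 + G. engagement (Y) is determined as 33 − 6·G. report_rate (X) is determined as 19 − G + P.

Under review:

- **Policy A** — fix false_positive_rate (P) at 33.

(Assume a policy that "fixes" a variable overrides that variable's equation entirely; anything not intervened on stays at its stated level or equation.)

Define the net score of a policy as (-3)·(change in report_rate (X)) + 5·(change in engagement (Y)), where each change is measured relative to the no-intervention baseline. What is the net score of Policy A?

1035

Baseline:
  G = 115
  P = 263 + 115 = 378
  Y = 33 − 6·115 = -657
  X = 19 − 115 + 378 = 282
Policy A (P := 33):
  G = 115
  P = 33
  Y = 33 − 6·115 = -657
  X = 19 − 115 + 33 = -63
ΔX = -63 − 282 = -345; ΔY = -657 − (-657) = 0
Score = (-3)·(-345) + 5·0 = 1035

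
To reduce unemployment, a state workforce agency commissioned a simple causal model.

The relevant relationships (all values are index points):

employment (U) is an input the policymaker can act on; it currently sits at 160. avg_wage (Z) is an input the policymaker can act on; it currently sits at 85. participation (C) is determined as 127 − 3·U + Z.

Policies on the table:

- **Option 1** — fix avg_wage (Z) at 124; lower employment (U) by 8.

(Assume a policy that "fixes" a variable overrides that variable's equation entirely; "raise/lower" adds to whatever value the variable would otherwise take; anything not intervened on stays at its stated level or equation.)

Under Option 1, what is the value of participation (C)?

Option 1 (Z := 124, U − 8):
  U = 160 − 8 = 152
  Z = 124
  C = 127 − 3·152 + 124 = -205

-205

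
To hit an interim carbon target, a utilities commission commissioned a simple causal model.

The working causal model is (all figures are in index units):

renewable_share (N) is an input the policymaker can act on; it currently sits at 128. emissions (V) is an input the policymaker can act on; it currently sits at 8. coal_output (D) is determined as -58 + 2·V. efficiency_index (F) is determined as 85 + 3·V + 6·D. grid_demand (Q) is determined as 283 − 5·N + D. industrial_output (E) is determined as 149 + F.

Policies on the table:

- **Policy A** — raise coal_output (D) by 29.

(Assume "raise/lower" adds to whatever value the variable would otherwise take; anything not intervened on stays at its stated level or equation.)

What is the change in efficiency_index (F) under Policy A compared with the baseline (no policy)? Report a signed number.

174

Baseline:
  V = 8
  D = -58 + 2·8 = -42
  F = 85 + 3·8 + 6·(-42) = -143
Policy A (D + 29):
  V = 8
  D = -58 + 2·8 (+29 from intervention) = -13
  F = 85 + 3·8 + 6·(-13) = 31
Change in F: 31 − (-143) = 174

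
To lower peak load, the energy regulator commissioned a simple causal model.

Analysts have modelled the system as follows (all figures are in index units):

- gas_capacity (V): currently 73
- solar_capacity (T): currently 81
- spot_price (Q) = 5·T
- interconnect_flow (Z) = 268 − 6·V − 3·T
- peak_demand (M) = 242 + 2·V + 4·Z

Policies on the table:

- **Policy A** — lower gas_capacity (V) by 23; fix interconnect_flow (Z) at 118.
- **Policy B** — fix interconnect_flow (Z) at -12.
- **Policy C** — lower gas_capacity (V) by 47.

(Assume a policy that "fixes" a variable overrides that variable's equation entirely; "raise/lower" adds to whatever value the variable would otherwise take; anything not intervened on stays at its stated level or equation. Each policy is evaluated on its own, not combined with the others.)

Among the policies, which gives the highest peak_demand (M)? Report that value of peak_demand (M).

814

Policy A (V − 23, Z := 118):
  V = 73 − 23 = 50
  T = 81
  Z = 118
  M = 242 + 2·50 + 4·118 = 814
Policy B (Z := -12):
  V = 73
  T = 81
  Z = -12
  M = 242 + 2·73 + 4·(-12) = 340
Policy C (V − 47):
  V = 73 − 47 = 26
  T = 81
  Z = 268 − 6·26 − 3·81 = -131
  M = 242 + 2·26 + 4·(-131) = -230
Comparing — Policy A: M=814, Policy B: M=340, Policy C: M=-230. Highest is 814 (Policy A).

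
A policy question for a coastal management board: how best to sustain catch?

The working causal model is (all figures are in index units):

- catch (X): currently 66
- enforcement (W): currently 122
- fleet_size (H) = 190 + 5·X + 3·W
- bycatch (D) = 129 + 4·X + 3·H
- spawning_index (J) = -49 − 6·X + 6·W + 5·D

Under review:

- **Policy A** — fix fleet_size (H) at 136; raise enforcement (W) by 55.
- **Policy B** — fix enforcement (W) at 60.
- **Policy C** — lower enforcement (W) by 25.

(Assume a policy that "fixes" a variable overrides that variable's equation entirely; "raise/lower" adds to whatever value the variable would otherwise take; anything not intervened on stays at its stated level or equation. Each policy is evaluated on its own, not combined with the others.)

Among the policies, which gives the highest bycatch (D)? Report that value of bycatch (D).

2826

Policy A (H := 136, W + 55):
  X = 66
  W = 122 + 55 = 177
  H = 136
  D = 129 + 4·66 + 3·136 = 801
Policy B (W := 60):
  X = 66
  W = 60
  H = 190 + 5·66 + 3·60 = 700
  D = 129 + 4·66 + 3·700 = 2493
Policy C (W − 25):
  X = 66
  W = 122 − 25 = 97
  H = 190 + 5·66 + 3·97 = 811
  D = 129 + 4·66 + 3·811 = 2826
Comparing — Policy A: D=801, Policy B: D=2493, Policy C: D=2826. Highest is 2826 (Policy C).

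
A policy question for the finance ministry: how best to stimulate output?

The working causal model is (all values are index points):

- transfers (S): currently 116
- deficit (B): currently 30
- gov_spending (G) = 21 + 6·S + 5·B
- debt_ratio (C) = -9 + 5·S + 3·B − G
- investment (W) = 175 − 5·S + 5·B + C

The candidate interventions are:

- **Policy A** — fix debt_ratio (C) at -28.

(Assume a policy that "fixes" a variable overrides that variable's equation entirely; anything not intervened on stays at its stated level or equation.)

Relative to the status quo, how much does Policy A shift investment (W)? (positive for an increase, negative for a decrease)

Baseline:
  S = 116
  B = 30
  G = 21 + 6·116 + 5·30 = 867
  C = -9 + 5·116 + 3·30 − 867 = -206
  W = 175 − 5·116 + 5·30 + (-206) = -461
Policy A (C := -28):
  S = 116
  B = 30
  G = 21 + 6·116 + 5·30 = 867
  C = -28
  W = 175 − 5·116 + 5·30 + (-28) = -283
Change in W: -283 − (-461) = 178

178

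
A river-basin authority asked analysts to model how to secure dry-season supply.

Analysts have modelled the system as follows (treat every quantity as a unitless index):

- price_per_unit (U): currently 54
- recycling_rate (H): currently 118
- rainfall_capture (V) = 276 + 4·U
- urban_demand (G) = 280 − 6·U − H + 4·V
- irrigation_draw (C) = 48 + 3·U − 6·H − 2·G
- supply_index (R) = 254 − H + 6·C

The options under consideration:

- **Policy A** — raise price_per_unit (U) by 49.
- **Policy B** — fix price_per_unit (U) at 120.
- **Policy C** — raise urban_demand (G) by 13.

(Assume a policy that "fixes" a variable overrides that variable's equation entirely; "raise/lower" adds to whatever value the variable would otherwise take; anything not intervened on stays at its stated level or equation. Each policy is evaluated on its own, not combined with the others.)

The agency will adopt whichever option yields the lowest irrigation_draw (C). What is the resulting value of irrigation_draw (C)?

Policy A (U + 49):
  U = 54 + 49 = 103
  H = 118
  V = 276 + 4·103 = 688
  G = 280 − 6·103 − 118 + 4·688 = 2296
  C = 48 + 3·103 − 6·118 − 2·2296 = -4943
Policy B (U := 120):
  U = 120
  H = 118
  V = 276 + 4·120 = 756
  G = 280 − 6·120 − 118 + 4·756 = 2466
  C = 48 + 3·120 − 6·118 − 2·2466 = -5232
Policy C (G + 13):
  U = 54
  H = 118
  V = 276 + 4·54 = 492
  G = 280 − 6·54 − 118 + 4·492 (+13 from intervention) = 1819
  C = 48 + 3·54 − 6·118 − 2·1819 = -4136
Comparing — Policy A: C=-4943, Policy B: C=-5232, Policy C: C=-4136. Lowest is -5232 (Policy B).

-5232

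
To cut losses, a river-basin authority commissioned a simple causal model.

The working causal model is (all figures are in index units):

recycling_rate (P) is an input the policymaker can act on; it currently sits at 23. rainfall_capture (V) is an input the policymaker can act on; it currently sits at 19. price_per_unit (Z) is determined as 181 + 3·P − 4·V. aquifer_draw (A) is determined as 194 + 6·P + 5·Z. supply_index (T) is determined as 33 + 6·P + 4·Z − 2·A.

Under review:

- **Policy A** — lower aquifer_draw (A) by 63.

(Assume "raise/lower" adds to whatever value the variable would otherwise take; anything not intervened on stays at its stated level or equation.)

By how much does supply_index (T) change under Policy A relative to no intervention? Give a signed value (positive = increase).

126

Baseline:
  P = 23
  V = 19
  Z = 181 + 3·23 − 4·19 = 174
  A = 194 + 6·23 + 5·174 = 1202
  T = 33 + 6·23 + 4·174 − 2·1202 = -1537
Policy A (A − 63):
  P = 23
  V = 19
  Z = 181 + 3·23 − 4·19 = 174
  A = 194 + 6·23 + 5·174 (−63 from intervention) = 1139
  T = 33 + 6·23 + 4·174 − 2·1139 = -1411
Change in T: -1411 − (-1537) = 126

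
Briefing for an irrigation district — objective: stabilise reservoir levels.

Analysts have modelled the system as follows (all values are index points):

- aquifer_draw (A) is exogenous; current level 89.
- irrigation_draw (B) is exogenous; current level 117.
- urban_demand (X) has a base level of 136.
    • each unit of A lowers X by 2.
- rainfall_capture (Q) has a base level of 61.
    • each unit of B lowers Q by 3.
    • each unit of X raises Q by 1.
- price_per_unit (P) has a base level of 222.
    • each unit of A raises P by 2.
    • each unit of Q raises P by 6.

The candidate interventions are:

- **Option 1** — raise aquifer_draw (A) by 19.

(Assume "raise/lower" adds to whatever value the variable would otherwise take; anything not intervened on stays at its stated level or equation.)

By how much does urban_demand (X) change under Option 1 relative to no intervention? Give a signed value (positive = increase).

-38

Baseline:
  A = 89
  X = 136 − 2·89 = -42
Option 1 (A + 19):
  A = 89 + 19 = 108
  X = 136 − 2·108 = -80
Change in X: -80 − (-42) = -38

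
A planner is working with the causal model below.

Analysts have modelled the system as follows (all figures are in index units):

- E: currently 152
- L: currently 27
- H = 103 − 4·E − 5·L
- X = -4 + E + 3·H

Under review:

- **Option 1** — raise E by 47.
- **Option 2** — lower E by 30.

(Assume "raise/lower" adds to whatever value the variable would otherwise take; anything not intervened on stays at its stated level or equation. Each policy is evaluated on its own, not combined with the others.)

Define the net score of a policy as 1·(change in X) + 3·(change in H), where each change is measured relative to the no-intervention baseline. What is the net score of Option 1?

-1081

Baseline:
  E = 152
  L = 27
  H = 103 − 4·152 − 5·27 = -640
  X = -4 + 152 + 3·(-640) = -1772
Option 1 (E + 47):
  E = 152 + 47 = 199
  L = 27
  H = 103 − 4·199 − 5·27 = -828
  X = -4 + 199 + 3·(-828) = -2289
ΔX = -2289 − (-1772) = -517; ΔH = -828 − (-640) = -188
Score = 1·(-517) + 3·(-188) = -1081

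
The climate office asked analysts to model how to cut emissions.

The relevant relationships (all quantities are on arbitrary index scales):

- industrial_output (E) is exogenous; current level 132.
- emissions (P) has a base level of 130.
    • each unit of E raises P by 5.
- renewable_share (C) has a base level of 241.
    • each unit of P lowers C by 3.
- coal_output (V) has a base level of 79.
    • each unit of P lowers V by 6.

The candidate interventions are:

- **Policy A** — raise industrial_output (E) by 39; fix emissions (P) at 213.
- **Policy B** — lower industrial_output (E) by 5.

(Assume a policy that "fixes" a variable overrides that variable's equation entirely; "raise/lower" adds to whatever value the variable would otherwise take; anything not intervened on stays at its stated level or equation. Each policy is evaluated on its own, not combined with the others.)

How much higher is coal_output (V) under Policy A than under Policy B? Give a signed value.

Policy A (E + 39, P := 213):
  E = 132 + 39 = 171
  P = 213
  V = 79 − 6·213 = -1199
Policy B (E − 5):
  E = 132 − 5 = 127
  P = 130 + 5·127 = 765
  V = 79 − 6·765 = -4511
V: -1199 − (-4511) = 3312

3312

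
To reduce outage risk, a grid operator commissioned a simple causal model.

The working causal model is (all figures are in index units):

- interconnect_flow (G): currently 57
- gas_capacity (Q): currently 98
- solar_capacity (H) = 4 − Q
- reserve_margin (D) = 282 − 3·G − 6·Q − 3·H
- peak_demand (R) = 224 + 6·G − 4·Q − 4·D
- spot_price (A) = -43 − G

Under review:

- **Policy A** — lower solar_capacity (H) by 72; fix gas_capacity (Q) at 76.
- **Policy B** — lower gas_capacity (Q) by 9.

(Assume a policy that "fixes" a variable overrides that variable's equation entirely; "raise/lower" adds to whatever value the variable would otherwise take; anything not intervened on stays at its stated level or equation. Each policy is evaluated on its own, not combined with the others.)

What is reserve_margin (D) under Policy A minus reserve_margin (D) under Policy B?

255

Policy A (H − 72, Q := 76):
  G = 57
  Q = 76
  H = 4 − 76 (−72 from intervention) = -144
  D = 282 − 3·57 − 6·76 − 3·(-144) = 87
Policy B (Q − 9):
  G = 57
  Q = 98 − 9 = 89
  H = 4 − 89 = -85
  D = 282 − 3·57 − 6·89 − 3·(-85) = -168
D: 87 − (-168) = 255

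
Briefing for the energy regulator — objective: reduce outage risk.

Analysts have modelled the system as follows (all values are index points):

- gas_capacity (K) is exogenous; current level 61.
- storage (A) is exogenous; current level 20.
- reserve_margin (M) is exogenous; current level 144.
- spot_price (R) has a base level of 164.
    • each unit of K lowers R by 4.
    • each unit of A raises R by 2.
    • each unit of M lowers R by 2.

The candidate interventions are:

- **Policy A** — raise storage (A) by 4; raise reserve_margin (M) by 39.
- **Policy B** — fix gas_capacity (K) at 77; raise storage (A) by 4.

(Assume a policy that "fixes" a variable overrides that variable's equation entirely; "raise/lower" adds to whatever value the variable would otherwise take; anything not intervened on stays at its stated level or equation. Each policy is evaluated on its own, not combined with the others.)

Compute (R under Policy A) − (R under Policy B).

-14

Policy A (A + 4, M + 39):
  K = 61
  A = 20 + 4 = 24
  M = 144 + 39 = 183
  R = 164 − 4·61 + 2·24 − 2·183 = -398
Policy B (K := 77, A + 4):
  K = 77
  A = 20 + 4 = 24
  M = 144
  R = 164 − 4·77 + 2·24 − 2·144 = -384
R: -398 − (-384) = -14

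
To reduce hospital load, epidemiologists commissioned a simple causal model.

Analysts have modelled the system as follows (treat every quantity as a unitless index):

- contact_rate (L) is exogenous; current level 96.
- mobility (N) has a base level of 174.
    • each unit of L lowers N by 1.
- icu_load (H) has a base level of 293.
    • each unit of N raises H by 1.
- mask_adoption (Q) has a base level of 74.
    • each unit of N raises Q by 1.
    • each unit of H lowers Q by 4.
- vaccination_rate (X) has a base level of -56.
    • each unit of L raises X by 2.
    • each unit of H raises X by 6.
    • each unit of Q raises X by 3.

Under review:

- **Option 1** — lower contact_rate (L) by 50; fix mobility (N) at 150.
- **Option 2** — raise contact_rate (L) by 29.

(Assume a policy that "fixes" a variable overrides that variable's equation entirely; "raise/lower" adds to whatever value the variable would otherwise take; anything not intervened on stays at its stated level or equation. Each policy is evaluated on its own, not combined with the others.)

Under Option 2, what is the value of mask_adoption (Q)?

Option 2 (L + 29):
  L = 96 + 29 = 125
  N = 174 − 125 = 49
  H = 293 + 49 = 342
  Q = 74 + 49 − 4·342 = -1245

-1245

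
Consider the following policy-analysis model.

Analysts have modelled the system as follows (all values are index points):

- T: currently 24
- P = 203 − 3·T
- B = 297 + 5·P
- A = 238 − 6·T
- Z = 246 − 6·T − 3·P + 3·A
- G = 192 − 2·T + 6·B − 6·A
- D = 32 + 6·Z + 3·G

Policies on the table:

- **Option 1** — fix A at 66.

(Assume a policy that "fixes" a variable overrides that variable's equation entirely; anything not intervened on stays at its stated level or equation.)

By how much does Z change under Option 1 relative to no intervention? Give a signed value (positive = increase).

Baseline:
  T = 24
  P = 203 − 3·24 = 131
  A = 238 − 6·24 = 94
  Z = 246 − 6·24 − 3·131 + 3·94 = -9
Option 1 (A := 66):
  T = 24
  P = 203 − 3·24 = 131
  A = 66
  Z = 246 − 6·24 − 3·131 + 3·66 = -93
Change in Z: -93 − (-9) = -84

-84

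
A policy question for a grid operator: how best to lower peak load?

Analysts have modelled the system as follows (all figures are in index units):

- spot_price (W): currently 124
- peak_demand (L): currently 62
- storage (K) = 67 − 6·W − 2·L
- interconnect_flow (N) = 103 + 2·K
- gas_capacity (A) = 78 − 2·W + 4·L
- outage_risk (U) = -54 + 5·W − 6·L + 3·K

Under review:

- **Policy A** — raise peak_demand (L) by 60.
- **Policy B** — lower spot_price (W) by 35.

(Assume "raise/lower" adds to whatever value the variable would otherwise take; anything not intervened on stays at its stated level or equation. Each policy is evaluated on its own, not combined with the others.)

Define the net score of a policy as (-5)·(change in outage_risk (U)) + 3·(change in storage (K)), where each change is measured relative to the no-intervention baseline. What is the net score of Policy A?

3240

Baseline:
  W = 124
  L = 62
  K = 67 − 6·124 − 2·62 = -801
  U = -54 + 5·124 − 6·62 + 3·(-801) = -2209
Policy A (L + 60):
  W = 124
  L = 62 + 60 = 122
  K = 67 − 6·124 − 2·122 = -921
  U = -54 + 5·124 − 6·122 + 3·(-921) = -2929
ΔU = -2929 − (-2209) = -720; ΔK = -921 − (-801) = -120
Score = (-5)·(-720) + 3·(-120) = 3240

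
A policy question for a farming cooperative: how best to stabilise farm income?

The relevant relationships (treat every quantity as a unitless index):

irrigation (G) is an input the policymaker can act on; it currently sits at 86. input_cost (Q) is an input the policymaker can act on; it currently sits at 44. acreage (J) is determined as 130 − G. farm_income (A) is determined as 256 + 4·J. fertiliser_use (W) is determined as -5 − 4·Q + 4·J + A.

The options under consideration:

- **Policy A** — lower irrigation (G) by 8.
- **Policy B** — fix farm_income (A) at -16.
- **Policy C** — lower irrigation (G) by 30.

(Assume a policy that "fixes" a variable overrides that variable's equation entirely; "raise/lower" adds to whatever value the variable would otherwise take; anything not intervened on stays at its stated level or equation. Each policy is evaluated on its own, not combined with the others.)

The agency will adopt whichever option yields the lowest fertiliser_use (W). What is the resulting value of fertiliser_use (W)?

Policy A (G − 8):
  G = 86 − 8 = 78
  Q = 44
  J = 130 − 78 = 52
  A = 256 + 4·52 = 464
  W = -5 − 4·44 + 4·52 + 464 = 491
Policy B (A := -16):
  G = 86
  Q = 44
  J = 130 − 86 = 44
  A = -16
  W = -5 − 4·44 + 4·44 + (-16) = -21
Policy C (G − 30):
  G = 86 − 30 = 56
  Q = 44
  J = 130 − 56 = 74
  A = 256 + 4·74 = 552
  W = -5 − 4·44 + 4·74 + 552 = 667
Comparing — Policy A: W=491, Policy B: W=-21, Policy C: W=667. Lowest is -21 (Policy B).

-21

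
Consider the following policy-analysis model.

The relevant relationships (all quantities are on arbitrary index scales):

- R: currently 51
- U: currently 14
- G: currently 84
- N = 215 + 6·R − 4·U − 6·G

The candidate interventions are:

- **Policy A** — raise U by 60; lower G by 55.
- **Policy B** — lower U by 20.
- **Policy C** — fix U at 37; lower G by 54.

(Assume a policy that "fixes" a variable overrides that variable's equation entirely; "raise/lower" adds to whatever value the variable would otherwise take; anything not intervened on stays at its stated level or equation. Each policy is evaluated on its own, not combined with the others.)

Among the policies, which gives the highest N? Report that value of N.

193

Policy A (U + 60, G − 55):
  R = 51
  U = 14 + 60 = 74
  G = 84 − 55 = 29
  N = 215 + 6·51 − 4·74 − 6·29 = 51
Policy B (U − 20):
  R = 51
  U = 14 − 20 = -6
  G = 84
  N = 215 + 6·51 − 4·(-6) − 6·84 = 41
Policy C (U := 37, G − 54):
  R = 51
  U = 37
  G = 84 − 54 = 30
  N = 215 + 6·51 − 4·37 − 6·30 = 193
Comparing — Policy A: N=51, Policy B: N=41, Policy C: N=193. Highest is 193 (Policy C).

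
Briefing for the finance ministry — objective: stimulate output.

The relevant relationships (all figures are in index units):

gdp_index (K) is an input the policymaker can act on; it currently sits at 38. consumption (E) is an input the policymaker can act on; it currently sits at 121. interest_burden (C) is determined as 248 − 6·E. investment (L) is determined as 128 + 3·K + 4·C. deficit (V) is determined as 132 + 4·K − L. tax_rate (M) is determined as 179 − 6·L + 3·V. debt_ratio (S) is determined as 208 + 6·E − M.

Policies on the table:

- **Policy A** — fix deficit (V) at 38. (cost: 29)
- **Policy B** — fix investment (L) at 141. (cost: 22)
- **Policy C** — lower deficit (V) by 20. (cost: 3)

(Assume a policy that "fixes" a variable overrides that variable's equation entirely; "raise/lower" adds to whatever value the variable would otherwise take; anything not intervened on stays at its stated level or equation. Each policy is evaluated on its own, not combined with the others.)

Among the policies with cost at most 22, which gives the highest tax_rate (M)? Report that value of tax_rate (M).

Policy B (L := 141):
  K = 38
  E = 121
  C = 248 − 6·121 = -478
  L = 141
  V = 132 + 4·38 − 141 = 143
  M = 179 − 6·141 + 3·143 = -238
Policy C (V − 20):
  K = 38
  E = 121
  C = 248 − 6·121 = -478
  L = 128 + 3·38 + 4·(-478) = -1670
  V = 132 + 4·38 − (-1670) (−20 from intervention) = 1934
  M = 179 − 6·(-1670) + 3·1934 = 16001
Comparing — Policy B: M=-238, Policy C: M=16001. Highest is 16001 (Policy C).

16001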